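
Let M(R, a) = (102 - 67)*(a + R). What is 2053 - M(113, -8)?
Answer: -1622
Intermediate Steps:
M(R, a) = 35*R + 35*a (M(R, a) = 35*(R + a) = 35*R + 35*a)
2053 - M(113, -8) = 2053 - (35*113 + 35*(-8)) = 2053 - (3955 - 280) = 2053 - 1*3675 = 2053 - 3675 = -1622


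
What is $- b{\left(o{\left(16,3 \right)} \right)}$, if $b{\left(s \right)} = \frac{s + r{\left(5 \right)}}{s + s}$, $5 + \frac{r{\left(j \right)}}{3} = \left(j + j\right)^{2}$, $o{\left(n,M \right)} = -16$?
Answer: $\frac{269}{32} \approx 8.4063$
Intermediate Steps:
$r{\left(j \right)} = -15 + 12 j^{2}$ ($r{\left(j \right)} = -15 + 3 \left(j + j\right)^{2} = -15 + 3 \left(2 j\right)^{2} = -15 + 3 \cdot 4 j^{2} = -15 + 12 j^{2}$)
$b{\left(s \right)} = \frac{285 + s}{2 s}$ ($b{\left(s \right)} = \frac{s - \left(15 - 12 \cdot 5^{2}\right)}{s + s} = \frac{s + \left(-15 + 12 \cdot 25\right)}{2 s} = \left(s + \left(-15 + 300\right)\right) \frac{1}{2 s} = \left(s + 285\right) \frac{1}{2 s} = \left(285 + s\right) \frac{1}{2 s} = \frac{285 + s}{2 s}$)
$- b{\left(o{\left(16,3 \right)} \right)} = - \frac{285 - 16}{2 \left(-16\right)} = - \frac{\left(-1\right) 269}{2 \cdot 16} = \left(-1\right) \left(- \frac{269}{32}\right) = \frac{269}{32}$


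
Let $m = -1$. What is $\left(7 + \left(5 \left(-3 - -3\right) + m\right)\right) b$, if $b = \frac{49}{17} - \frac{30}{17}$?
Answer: $\frac{114}{17} \approx 6.7059$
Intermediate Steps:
$b = \frac{19}{17}$ ($b = 49 \cdot \frac{1}{17} - \frac{30}{17} = \frac{49}{17} - \frac{30}{17} = \frac{19}{17} \approx 1.1176$)
$\left(7 + \left(5 \left(-3 - -3\right) + m\right)\right) b = \left(7 - \left(1 - 5 \left(-3 - -3\right)\right)\right) \frac{19}{17} = \left(7 - \left(1 - 5 \left(-3 + 3\right)\right)\right) \frac{19}{17} = \left(7 + \left(5 \cdot 0 - 1\right)\right) \frac{19}{17} = \left(7 + \left(0 - 1\right)\right) \frac{19}{17} = \left(7 - 1\right) \frac{19}{17} = 6 \cdot \frac{19}{17} = \frac{114}{17}$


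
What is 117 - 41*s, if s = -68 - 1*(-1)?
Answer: 2864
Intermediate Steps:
s = -67 (s = -68 + 1 = -67)
117 - 41*s = 117 - 41*(-67) = 117 + 2747 = 2864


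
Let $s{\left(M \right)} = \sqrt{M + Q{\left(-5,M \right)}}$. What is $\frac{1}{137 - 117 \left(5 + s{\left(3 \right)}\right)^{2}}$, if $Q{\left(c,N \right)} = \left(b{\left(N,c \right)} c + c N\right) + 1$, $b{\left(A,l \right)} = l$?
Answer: $- \frac{2213}{212438} + \frac{585 \sqrt{14}}{212438} \approx -0.00011359$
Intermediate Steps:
$Q{\left(c,N \right)} = 1 + c^{2} + N c$ ($Q{\left(c,N \right)} = \left(c c + c N\right) + 1 = \left(c^{2} + N c\right) + 1 = 1 + c^{2} + N c$)
$s{\left(M \right)} = \sqrt{26 - 4 M}$ ($s{\left(M \right)} = \sqrt{M + \left(1 + \left(-5\right)^{2} + M \left(-5\right)\right)} = \sqrt{M + \left(1 + 25 - 5 M\right)} = \sqrt{M - \left(-26 + 5 M\right)} = \sqrt{26 - 4 M}$)
$\frac{1}{137 - 117 \left(5 + s{\left(3 \right)}\right)^{2}} = \frac{1}{137 - 117 \left(5 + \sqrt{26 - 12}\right)^{2}} = \frac{1}{137 - 117 \left(5 + \sqrt{14}\right)^{2}}$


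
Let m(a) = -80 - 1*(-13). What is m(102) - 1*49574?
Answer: -49641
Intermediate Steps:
m(a) = -67 (m(a) = -80 + 13 = -67)
m(102) - 1*49574 = -67 - 1*49574 = -67 - 49574 = -49641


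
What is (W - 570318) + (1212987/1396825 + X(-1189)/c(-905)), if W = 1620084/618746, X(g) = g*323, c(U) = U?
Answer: -44575285663569148754/78217329271225 ≈ -5.6989e+5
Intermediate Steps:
X(g) = 323*g
W = 810042/309373 (W = 1620084*(1/618746) = 810042/309373 ≈ 2.6183)
(W - 570318) + (1212987/1396825 + X(-1189)/c(-905)) = (810042/309373 - 570318) + (1212987/1396825 + (323*(-1189))/(-905)) = -176440180572/309373 + (1212987*(1/1396825) - 384047*(-1/905)) = -176440180572/309373 + (1212987/1396825 + 384047/905) = -176440180572/309373 + 107508840802/252825325 = -44575285663569148754/78217329271225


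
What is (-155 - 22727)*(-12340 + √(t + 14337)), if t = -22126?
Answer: 282363880 - 22882*I*√7789 ≈ 2.8236e+8 - 2.0195e+6*I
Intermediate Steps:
(-155 - 22727)*(-12340 + √(t + 14337)) = (-155 - 22727)*(-12340 + √(-22126 + 14337)) = -22882*(-12340 + √(-7789)) = -22882*(-12340 + I*√7789) = 282363880 - 22882*I*√7789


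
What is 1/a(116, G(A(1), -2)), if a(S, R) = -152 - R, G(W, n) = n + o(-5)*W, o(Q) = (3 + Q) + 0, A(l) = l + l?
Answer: -1/146 ≈ -0.0068493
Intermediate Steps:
A(l) = 2*l
o(Q) = 3 + Q
G(W, n) = n - 2*W (G(W, n) = n + (3 - 5)*W = n - 2*W)
1/a(116, G(A(1), -2)) = 1/(-152 - (-2 - 4)) = 1/(-152 - 1*(-6)) = 1/(-152 + 6) = 1/(-146) = -1/146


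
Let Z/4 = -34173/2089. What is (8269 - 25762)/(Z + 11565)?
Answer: -248591/163419 ≈ -1.5212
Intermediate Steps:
Z = -136692/2089 (Z = 4*(-34173/2089) = -136692/2089 ≈ -65.434)
(8269 - 25762)/(Z + 11565) = (8269 - 25762)/(-136692/2089 + 11565) = -17493/24022593/2089 = -17493*2089/24022593 = -248591/163419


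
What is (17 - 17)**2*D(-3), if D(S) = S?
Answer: 0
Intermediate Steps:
(17 - 17)**2*D(-3) = (17 - 17)**2*(-3) = 0**2*(-3) = 0*(-3) = 0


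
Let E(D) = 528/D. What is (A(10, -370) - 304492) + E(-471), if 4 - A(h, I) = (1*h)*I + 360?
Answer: -47280412/157 ≈ -3.0115e+5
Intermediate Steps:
A(h, I) = -356 - I*h (A(h, I) = 4 - ((1*h)*I + 360) = 4 - (h*I + 360) = 4 - (I*h + 360) = 4 - (360 + I*h) = 4 + (-360 - I*h) = -356 - I*h)
(A(10, -370) - 304492) + E(-471) = ((-356 - 1*(-370)*10) - 304492) + 528/(-471) = ((-356 + 3700) - 304492) + 528*(-1/471) = (3344 - 304492) - 176/157 = -301148 - 176/157 = -47280412/157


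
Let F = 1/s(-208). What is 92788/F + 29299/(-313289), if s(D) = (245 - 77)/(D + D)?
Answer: -152615044480/4072757 ≈ -37472.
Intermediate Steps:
s(D) = 84/D (s(D) = 168/((2*D)) = 168*(1/(2*D)) = 84/D)
F = -52/21 (F = 1/(84/(-208)) = 1/(84*(-1/208)) = 1/(-21/52) = -52/21 ≈ -2.4762)
92788/F + 29299/(-313289) = 92788/(-52/21) + 29299/(-313289) = 92788*(-21/52) + 29299*(-1/313289) = -487137/13 - 29299/313289 = -152615044480/4072757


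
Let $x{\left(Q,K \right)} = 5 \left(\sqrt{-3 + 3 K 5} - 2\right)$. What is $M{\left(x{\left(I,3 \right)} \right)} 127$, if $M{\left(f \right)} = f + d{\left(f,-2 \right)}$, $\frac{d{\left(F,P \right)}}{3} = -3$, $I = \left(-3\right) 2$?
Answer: $-2413 + 635 \sqrt{42} \approx 1702.3$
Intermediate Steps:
$I = -6$
$d{\left(F,P \right)} = -9$ ($d{\left(F,P \right)} = 3 \left(-3\right) = -9$)
$x{\left(Q,K \right)} = -10 + 5 \sqrt{-3 + 15 K}$ ($x{\left(Q,K \right)} = 5 \left(\sqrt{-3 + 15 K} - 2\right) = 5 \left(-2 + \sqrt{-3 + 15 K}\right) = -10 + 5 \sqrt{-3 + 15 K}$)
$M{\left(f \right)} = -9 + f$ ($M{\left(f \right)} = f - 9 = -9 + f$)
$M{\left(x{\left(I,3 \right)} \right)} 127 = \left(-9 - \left(10 - 5 \sqrt{-3 + 15 \cdot 3}\right)\right) 127 = \left(-9 - \left(10 - 5 \sqrt{-3 + 45}\right)\right) 127 = \left(-9 - \left(10 - 5 \sqrt{42}\right)\right) 127 = \left(-19 + 5 \sqrt{42}\right) 127 = -2413 + 635 \sqrt{42}$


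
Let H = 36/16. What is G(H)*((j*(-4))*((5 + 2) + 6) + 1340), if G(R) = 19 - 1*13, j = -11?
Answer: 11472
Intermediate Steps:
H = 9/4 (H = 36*(1/16) = 9/4 ≈ 2.2500)
G(R) = 6 (G(R) = 19 - 13 = 6)
G(H)*((j*(-4))*((5 + 2) + 6) + 1340) = 6*((-11*(-4))*((5 + 2) + 6) + 1340) = 6*(44*(7 + 6) + 1340) = 6*(44*13 + 1340) = 6*(572 + 1340) = 6*1912 = 11472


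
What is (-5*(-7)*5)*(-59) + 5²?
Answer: -10300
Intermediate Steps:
(-5*(-7)*5)*(-59) + 5² = (35*5)*(-59) + 25 = 175*(-59) + 25 = -10325 + 25 = -10300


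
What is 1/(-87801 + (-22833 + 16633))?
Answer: -1/94001 ≈ -1.0638e-5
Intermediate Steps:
1/(-87801 + (-22833 + 16633)) = 1/(-87801 - 6200) = 1/(-94001) = -1/94001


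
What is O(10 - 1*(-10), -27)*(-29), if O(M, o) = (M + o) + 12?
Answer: -145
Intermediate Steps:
O(M, o) = 12 + M + o
O(10 - 1*(-10), -27)*(-29) = (12 + (10 - 1*(-10)) - 27)*(-29) = (12 + (10 + 10) - 27)*(-29) = (12 + 20 - 27)*(-29) = 5*(-29) = -145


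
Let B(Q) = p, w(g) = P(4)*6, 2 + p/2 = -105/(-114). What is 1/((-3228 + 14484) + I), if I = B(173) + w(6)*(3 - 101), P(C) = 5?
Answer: 19/157963 ≈ 0.00012028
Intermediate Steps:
p = -41/19 (p = -4 + 2*(-105/(-114)) = -4 + 2*(-105*(-1/114)) = -4 + 2*(35/38) = -4 + 35/19 = -41/19 ≈ -2.1579)
w(g) = 30 (w(g) = 5*6 = 30)
B(Q) = -41/19
I = -55901/19 (I = -41/19 + 30*(3 - 101) = -41/19 + 30*(-98) = -41/19 - 2940 = -55901/19 ≈ -2942.2)
1/((-3228 + 14484) + I) = 1/((-3228 + 14484) - 55901/19) = 1/(11256 - 55901/19) = 1/(157963/19) = 19/157963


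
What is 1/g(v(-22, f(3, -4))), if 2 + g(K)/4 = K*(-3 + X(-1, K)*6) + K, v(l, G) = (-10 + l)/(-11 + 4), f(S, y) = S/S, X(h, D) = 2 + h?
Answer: 7/456 ≈ 0.015351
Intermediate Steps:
f(S, y) = 1
v(l, G) = 10/7 - l/7 (v(l, G) = (-10 + l)/(-7) = (-10 + l)*(-⅐) = 10/7 - l/7)
g(K) = -8 + 16*K (g(K) = -8 + 4*(K*(-3 + (2 - 1)*6) + K) = -8 + 4*(K*(-3 + 1*6) + K) = -8 + 4*(K*(-3 + 6) + K) = -8 + 4*(K*3 + K) = -8 + 4*(3*K + K) = -8 + 4*(4*K) = -8 + 16*K)
1/g(v(-22, f(3, -4))) = 1/(-8 + 16*(10/7 - ⅐*(-22))) = 1/(-8 + 16*(10/7 + 22/7)) = 1/(-8 + 16*(32/7)) = 1/(-8 + 512/7) = 1/(456/7) = 7/456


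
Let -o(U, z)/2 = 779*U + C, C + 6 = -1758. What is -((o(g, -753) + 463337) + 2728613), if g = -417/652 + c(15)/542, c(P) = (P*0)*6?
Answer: -1042050671/326 ≈ -3.1965e+6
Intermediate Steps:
c(P) = 0 (c(P) = 0*6 = 0)
C = -1764 (C = -6 - 1758 = -1764)
g = -417/652 (g = -417/652 + 0/542 = -417*1/652 + 0*(1/542) = -417/652 + 0 = -417/652 ≈ -0.63957)
o(U, z) = 3528 - 1558*U (o(U, z) = -2*(779*U - 1764) = -2*(-1764 + 779*U) = 3528 - 1558*U)
-((o(g, -753) + 463337) + 2728613) = -(((3528 - 1558*(-417/652)) + 463337) + 2728613) = -(((3528 + 324843/326) + 463337) + 2728613) = -((1474971/326 + 463337) + 2728613) = -(152522833/326 + 2728613) = -1*1042050671/326 = -1042050671/326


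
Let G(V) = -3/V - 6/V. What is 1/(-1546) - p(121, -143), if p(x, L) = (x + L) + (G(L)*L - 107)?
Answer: 213347/1546 ≈ 138.00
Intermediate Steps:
G(V) = -9/V
p(x, L) = -116 + L + x (p(x, L) = (x + L) + ((-9/L)*L - 107) = (L + x) + (-9 - 107) = (L + x) - 116 = -116 + L + x)
1/(-1546) - p(121, -143) = 1/(-1546) - (-116 - 143 + 121) = -1/1546 - 1*(-138) = -1/1546 + 138 = 213347/1546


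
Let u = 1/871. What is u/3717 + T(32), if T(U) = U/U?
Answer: 3237508/3237507 ≈ 1.0000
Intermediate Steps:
u = 1/871 ≈ 0.0011481
T(U) = 1
u/3717 + T(32) = (1/871)/3717 + 1 = (1/871)*(1/3717) + 1 = 1/3237507 + 1 = 3237508/3237507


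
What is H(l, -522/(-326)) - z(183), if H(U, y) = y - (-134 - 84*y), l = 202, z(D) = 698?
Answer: -69747/163 ≈ -427.90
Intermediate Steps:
H(U, y) = 134 + 85*y (H(U, y) = y - (-134 - 84*y) = y + (134 + 84*y) = 134 + 85*y)
H(l, -522/(-326)) - z(183) = (134 + 85*(-522/(-326))) - 1*698 = (134 + 85*(-522*(-1/326))) - 698 = (134 + 85*(261/163)) - 698 = (134 + 22185/163) - 698 = 44027/163 - 698 = -69747/163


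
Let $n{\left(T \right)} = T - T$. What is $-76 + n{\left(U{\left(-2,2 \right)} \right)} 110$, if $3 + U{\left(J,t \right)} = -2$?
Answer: $-76$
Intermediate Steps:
$U{\left(J,t \right)} = -5$ ($U{\left(J,t \right)} = -3 - 2 = -5$)
$n{\left(T \right)} = 0$
$-76 + n{\left(U{\left(-2,2 \right)} \right)} 110 = -76 + 0 \cdot 110 = -76 + 0 = -76$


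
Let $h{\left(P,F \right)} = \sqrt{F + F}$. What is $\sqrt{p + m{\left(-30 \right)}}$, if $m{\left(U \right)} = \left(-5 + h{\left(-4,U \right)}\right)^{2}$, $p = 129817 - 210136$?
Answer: $\sqrt{-80354 - 20 i \sqrt{15}} \approx 0.137 - 283.47 i$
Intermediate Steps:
$p = -80319$
$h{\left(P,F \right)} = \sqrt{2} \sqrt{F}$ ($h{\left(P,F \right)} = \sqrt{2 F} = \sqrt{2} \sqrt{F}$)
$m{\left(U \right)} = \left(-5 + \sqrt{2} \sqrt{U}\right)^{2}$
$\sqrt{p + m{\left(-30 \right)}} = \sqrt{-80319 + \left(-5 + \sqrt{2} \sqrt{-30}\right)^{2}} = \sqrt{-80319 + \left(-5 + \sqrt{2} i \sqrt{30}\right)^{2}} = \sqrt{-80319 + \left(-5 + 2 i \sqrt{15}\right)^{2}}$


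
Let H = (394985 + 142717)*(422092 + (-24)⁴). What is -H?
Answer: -405356331336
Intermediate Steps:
H = 405356331336 (H = 537702*(422092 + 331776) = 537702*753868 = 405356331336)
-H = -1*405356331336 = -405356331336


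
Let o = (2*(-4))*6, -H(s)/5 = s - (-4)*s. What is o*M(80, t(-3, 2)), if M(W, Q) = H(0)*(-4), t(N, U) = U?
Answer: 0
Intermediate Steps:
H(s) = -25*s (H(s) = -5*(s - (-4)*s) = -5*(s + 4*s) = -25*s)
M(W, Q) = 0 (M(W, Q) = -25*0*(-4) = 0*(-4) = 0)
o = -48 (o = -8*6 = -48)
o*M(80, t(-3, 2)) = -48*0 = 0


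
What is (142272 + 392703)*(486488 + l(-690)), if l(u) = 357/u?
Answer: 11971897486395/46 ≈ 2.6026e+11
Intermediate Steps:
(142272 + 392703)*(486488 + l(-690)) = (142272 + 392703)*(486488 + 357/(-690)) = 534975*(486488 + 357*(-1/690)) = 534975*(486488 - 119/230) = 534975*(111892121/230) = 11971897486395/46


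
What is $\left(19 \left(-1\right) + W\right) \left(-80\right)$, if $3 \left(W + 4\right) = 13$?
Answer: $\frac{4480}{3} \approx 1493.3$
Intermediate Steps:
$W = \frac{1}{3}$ ($W = -4 + \frac{1}{3} \cdot 13 = -4 + \frac{13}{3} = \frac{1}{3} \approx 0.33333$)
$\left(19 \left(-1\right) + W\right) \left(-80\right) = \left(19 \left(-1\right) + \frac{1}{3}\right) \left(-80\right) = \left(-19 + \frac{1}{3}\right) \left(-80\right) = \left(- \frac{56}{3}\right) \left(-80\right) = \frac{4480}{3}$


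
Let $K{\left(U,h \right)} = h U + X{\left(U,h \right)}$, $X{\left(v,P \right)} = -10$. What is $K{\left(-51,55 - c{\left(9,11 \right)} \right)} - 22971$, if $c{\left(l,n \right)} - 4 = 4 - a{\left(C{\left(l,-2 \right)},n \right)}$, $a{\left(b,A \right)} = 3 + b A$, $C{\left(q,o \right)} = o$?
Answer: $-24409$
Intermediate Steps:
$a{\left(b,A \right)} = 3 + A b$
$c{\left(l,n \right)} = 5 + 2 n$ ($c{\left(l,n \right)} = 4 - \left(-1 + n \left(-2\right)\right) = 4 - \left(-1 - 2 n\right) = 4 + \left(4 + \left(-3 + 2 n\right)\right) = 4 + \left(1 + 2 n\right) = 5 + 2 n$)
$K{\left(U,h \right)} = -10 + U h$ ($K{\left(U,h \right)} = h U - 10 = U h - 10 = -10 + U h$)
$K{\left(-51,55 - c{\left(9,11 \right)} \right)} - 22971 = \left(-10 - 51 \left(55 - \left(5 + 2 \cdot 11\right)\right)\right) - 22971 = \left(-10 - 51 \left(55 - \left(5 + 22\right)\right)\right) - 22971 = \left(-10 - 51 \left(55 - 27\right)\right) - 22971 = \left(-10 - 1428\right) - 22971 = -1438 - 22971 = -24409$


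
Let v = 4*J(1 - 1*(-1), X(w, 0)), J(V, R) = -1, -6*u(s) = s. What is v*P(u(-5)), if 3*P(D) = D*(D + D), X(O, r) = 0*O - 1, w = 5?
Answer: -50/27 ≈ -1.8519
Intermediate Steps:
X(O, r) = -1 (X(O, r) = 0 - 1 = -1)
u(s) = -s/6
P(D) = 2*D**2/3 (P(D) = (D*(D + D))/3 = (D*(2*D))/3 = (2*D**2)/3 = 2*D**2/3)
v = -4 (v = 4*(-1) = -4)
v*P(u(-5)) = -8*(-1/6*(-5))**2/3 = -8*(5/6)**2/3 = -8*25/(3*36) = -4*25/54 = -50/27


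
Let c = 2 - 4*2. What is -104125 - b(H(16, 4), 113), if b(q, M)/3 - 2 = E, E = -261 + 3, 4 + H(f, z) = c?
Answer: -103357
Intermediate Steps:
c = -6 (c = 2 - 8 = -6)
H(f, z) = -10 (H(f, z) = -4 - 6 = -10)
E = -258
b(q, M) = -768 (b(q, M) = 6 + 3*(-258) = 6 - 774 = -768)
-104125 - b(H(16, 4), 113) = -104125 - 1*(-768) = -104125 + 768 = -103357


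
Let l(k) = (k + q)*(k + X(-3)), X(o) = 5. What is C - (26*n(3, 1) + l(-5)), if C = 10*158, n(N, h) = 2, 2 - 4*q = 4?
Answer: 1528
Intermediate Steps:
q = -1/2 (q = 1/2 - 1/4*4 = 1/2 - 1 = -1/2 ≈ -0.50000)
l(k) = (5 + k)*(-1/2 + k) (l(k) = (k - 1/2)*(k + 5) = (-1/2 + k)*(5 + k) = (5 + k)*(-1/2 + k))
C = 1580
C - (26*n(3, 1) + l(-5)) = 1580 - (26*2 + (-5/2 + (-5)**2 + (9/2)*(-5))) = 1580 - (52 + (-5/2 + 25 - 45/2)) = 1580 - (52 + 0) = 1580 - 1*52 = 1580 - 52 = 1528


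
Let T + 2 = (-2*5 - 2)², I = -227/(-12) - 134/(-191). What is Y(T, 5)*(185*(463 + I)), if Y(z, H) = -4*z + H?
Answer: -115212198955/2292 ≈ -5.0267e+7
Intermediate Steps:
I = 44965/2292 (I = -227*(-1/12) - 134*(-1/191) = 227/12 + 134/191 = 44965/2292 ≈ 19.618)
T = 142 (T = -2 + (-2*5 - 2)² = -2 + (-10 - 2)² = -2 + (-12)² = -2 + 144 = 142)
Y(z, H) = H - 4*z
Y(T, 5)*(185*(463 + I)) = (5 - 4*142)*(185*(463 + 44965/2292)) = (5 - 568)*(185*(1106161/2292)) = -563*204639785/2292 = -115212198955/2292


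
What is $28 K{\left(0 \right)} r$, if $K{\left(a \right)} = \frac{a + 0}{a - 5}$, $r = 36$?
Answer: $0$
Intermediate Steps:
$K{\left(a \right)} = \frac{a}{-5 + a}$
$28 K{\left(0 \right)} r = 28 \frac{0}{-5 + 0} \cdot 36 = 28 \frac{0}{-5} \cdot 36 = 28 \cdot 0 \left(- \frac{1}{5}\right) 36 = 28 \cdot 0 \cdot 36 = 0 \cdot 36 = 0$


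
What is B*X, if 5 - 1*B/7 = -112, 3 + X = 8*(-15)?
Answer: -100737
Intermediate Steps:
X = -123 (X = -3 + 8*(-15) = -3 - 120 = -123)
B = 819 (B = 35 - 7*(-112) = 35 + 784 = 819)
B*X = 819*(-123) = -100737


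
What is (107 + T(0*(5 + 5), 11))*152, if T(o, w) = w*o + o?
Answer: 16264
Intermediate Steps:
T(o, w) = o + o*w (T(o, w) = o*w + o = o + o*w)
(107 + T(0*(5 + 5), 11))*152 = (107 + (0*(5 + 5))*(1 + 11))*152 = (107 + (0*10)*12)*152 = (107 + 0*12)*152 = (107 + 0)*152 = 107*152 = 16264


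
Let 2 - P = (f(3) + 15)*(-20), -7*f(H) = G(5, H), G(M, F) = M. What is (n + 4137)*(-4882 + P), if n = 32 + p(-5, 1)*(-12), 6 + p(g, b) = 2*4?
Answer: -133303200/7 ≈ -1.9043e+7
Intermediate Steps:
p(g, b) = 2 (p(g, b) = -6 + 2*4 = -6 + 8 = 2)
f(H) = -5/7 (f(H) = -⅐*5 = -5/7)
n = 8 (n = 32 + 2*(-12) = 32 - 24 = 8)
P = 2014/7 (P = 2 - (-5/7 + 15)*(-20) = 2 - 100*(-20)/7 = 2 - 1*(-2000/7) = 2 + 2000/7 = 2014/7 ≈ 287.71)
(n + 4137)*(-4882 + P) = (8 + 4137)*(-4882 + 2014/7) = 4145*(-32160/7) = -133303200/7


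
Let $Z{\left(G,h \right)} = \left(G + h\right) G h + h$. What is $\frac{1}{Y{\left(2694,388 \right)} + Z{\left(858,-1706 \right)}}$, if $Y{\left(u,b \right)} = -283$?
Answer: $\frac{1}{1241256315} \approx 8.0564 \cdot 10^{-10}$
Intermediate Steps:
$Z{\left(G,h \right)} = h + G h \left(G + h\right)$ ($Z{\left(G,h \right)} = G \left(G + h\right) h + h = G h \left(G + h\right) + h = h + G h \left(G + h\right)$)
$\frac{1}{Y{\left(2694,388 \right)} + Z{\left(858,-1706 \right)}} = \frac{1}{-283 - 1706 \left(1 + 858^{2} + 858 \left(-1706\right)\right)} = \frac{1}{-283 - 1706 \left(1 + 736164 - 1463748\right)} = \frac{1}{-283 - -1241256598} = \frac{1}{-283 + 1241256598} = \frac{1}{1241256315}$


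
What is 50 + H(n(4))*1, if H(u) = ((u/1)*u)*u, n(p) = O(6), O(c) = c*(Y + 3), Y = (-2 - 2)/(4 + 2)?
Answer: 2794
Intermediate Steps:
Y = -2/3 (Y = -4/6 = -4*1/6 = -2/3 ≈ -0.66667)
O(c) = 7*c/3 (O(c) = c*(-2/3 + 3) = c*(7/3) = 7*c/3)
n(p) = 14 (n(p) = (7/3)*6 = 14)
H(u) = u**3 (H(u) = ((u*1)*u)*u = (u*u)*u = u**2*u = u**3)
50 + H(n(4))*1 = 50 + 14**3*1 = 50 + 2744*1 = 50 + 2744 = 2794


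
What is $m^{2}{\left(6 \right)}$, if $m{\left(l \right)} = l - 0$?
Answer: $36$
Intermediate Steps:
$m{\left(l \right)} = l$ ($m{\left(l \right)} = l + 0 = l$)
$m^{2}{\left(6 \right)} = 6^{2} = 36$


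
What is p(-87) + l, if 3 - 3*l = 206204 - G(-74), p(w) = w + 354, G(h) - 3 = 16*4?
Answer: -205333/3 ≈ -68444.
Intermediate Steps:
G(h) = 67 (G(h) = 3 + 16*4 = 3 + 64 = 67)
p(w) = 354 + w
l = -206134/3 (l = 1 - (206204 - 1*67)/3 = 1 - (206204 - 67)/3 = 1 - 1/3*206137 = 1 - 206137/3 = -206134/3 ≈ -68711.)
p(-87) + l = (354 - 87) - 206134/3 = 267 - 206134/3 = -205333/3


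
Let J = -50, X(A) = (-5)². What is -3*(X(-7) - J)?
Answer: -225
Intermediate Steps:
X(A) = 25
-3*(X(-7) - J) = -3*(25 - 1*(-50)) = -3*(25 + 50) = -3*75 = -225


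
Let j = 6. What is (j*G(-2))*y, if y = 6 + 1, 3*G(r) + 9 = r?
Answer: -154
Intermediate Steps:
G(r) = -3 + r/3
y = 7
(j*G(-2))*y = (6*(-3 + (1/3)*(-2)))*7 = (6*(-3 - 2/3))*7 = (6*(-11/3))*7 = -22*7 = -154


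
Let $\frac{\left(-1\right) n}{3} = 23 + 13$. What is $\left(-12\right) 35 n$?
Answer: $45360$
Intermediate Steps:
$n = -108$ ($n = - 3 \left(23 + 13\right) = \left(-3\right) 36 = -108$)
$\left(-12\right) 35 n = \left(-12\right) 35 \left(-108\right) = \left(-420\right) \left(-108\right) = 45360$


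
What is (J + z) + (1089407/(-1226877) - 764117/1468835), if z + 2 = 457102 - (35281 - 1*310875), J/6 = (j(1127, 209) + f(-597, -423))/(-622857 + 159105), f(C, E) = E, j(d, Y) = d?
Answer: 8504506778872071144076/11607196496098095 ≈ 7.3269e+5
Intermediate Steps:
J = -176/19323 (J = 6*((1127 - 423)/(-622857 + 159105)) = 6*(704/(-463752)) = 6*(704*(-1/463752)) = 6*(-88/57969) = -176/19323 ≈ -0.0091083)
z = 732694 (z = -2 + (457102 - (35281 - 1*310875)) = -2 + (457102 - (35281 - 310875)) = -2 + (457102 - 1*(-275594)) = -2 + (457102 + 275594) = -2 + 732696 = 732694)
(J + z) + (1089407/(-1226877) - 764117/1468835) = (-176/19323 + 732694) + (1089407/(-1226877) - 764117/1468835) = 14157845986/19323 + (1089407*(-1/1226877) - 764117*1/1468835) = 14157845986/19323 + (-1089407/1226877 - 764117/1468835) = 14157845986/19323 - 2537636703454/1802079878295 = 8504506778872071144076/11607196496098095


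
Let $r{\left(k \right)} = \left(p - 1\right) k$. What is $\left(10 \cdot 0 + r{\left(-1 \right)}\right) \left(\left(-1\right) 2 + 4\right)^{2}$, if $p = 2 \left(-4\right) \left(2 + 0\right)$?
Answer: $68$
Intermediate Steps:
$p = -16$ ($p = \left(-8\right) 2 = -16$)
$r{\left(k \right)} = - 17 k$ ($r{\left(k \right)} = \left(-16 - 1\right) k = - 17 k$)
$\left(10 \cdot 0 + r{\left(-1 \right)}\right) \left(\left(-1\right) 2 + 4\right)^{2} = \left(10 \cdot 0 - -17\right) \left(\left(-1\right) 2 + 4\right)^{2} = \left(0 + 17\right) \left(-2 + 4\right)^{2} = 17 \cdot 2^{2} = 17 \cdot 4 = 68$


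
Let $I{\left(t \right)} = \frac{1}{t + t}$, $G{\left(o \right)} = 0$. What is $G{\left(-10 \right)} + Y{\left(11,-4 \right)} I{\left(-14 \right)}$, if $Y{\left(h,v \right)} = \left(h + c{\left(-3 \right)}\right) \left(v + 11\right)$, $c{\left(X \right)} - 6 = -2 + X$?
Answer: $-3$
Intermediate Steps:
$c{\left(X \right)} = 4 + X$ ($c{\left(X \right)} = 6 + \left(-2 + X\right) = 4 + X$)
$Y{\left(h,v \right)} = \left(1 + h\right) \left(11 + v\right)$ ($Y{\left(h,v \right)} = \left(h + \left(4 - 3\right)\right) \left(v + 11\right) = \left(h + 1\right) \left(11 + v\right) = \left(1 + h\right) \left(11 + v\right)$)
$I{\left(t \right)} = \frac{1}{2 t}$
$G{\left(-10 \right)} + Y{\left(11,-4 \right)} I{\left(-14 \right)} = 0 + \left(11 - 4 + 11 \cdot 11 + 11 \left(-4\right)\right) \frac{1}{2 \left(-14\right)} = 0 + \left(11 - 4 + 121 - 44\right) \frac{1}{2} \left(- \frac{1}{14}\right) = 0 + 84 \left(- \frac{1}{28}\right) = 0 - 3 = -3$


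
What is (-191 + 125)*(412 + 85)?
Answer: -32802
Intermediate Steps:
(-191 + 125)*(412 + 85) = -66*497 = -32802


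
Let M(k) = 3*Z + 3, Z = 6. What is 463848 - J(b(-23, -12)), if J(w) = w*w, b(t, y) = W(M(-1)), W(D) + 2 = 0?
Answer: 463844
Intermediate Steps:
M(k) = 21 (M(k) = 3*6 + 3 = 18 + 3 = 21)
W(D) = -2 (W(D) = -2 + 0 = -2)
b(t, y) = -2
J(w) = w²
463848 - J(b(-23, -12)) = 463848 - 1*(-2)² = 463848 - 1*4 = 463848 - 4 = 463844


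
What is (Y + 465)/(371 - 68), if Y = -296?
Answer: 169/303 ≈ 0.55776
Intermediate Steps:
(Y + 465)/(371 - 68) = (-296 + 465)/(371 - 68) = 169/303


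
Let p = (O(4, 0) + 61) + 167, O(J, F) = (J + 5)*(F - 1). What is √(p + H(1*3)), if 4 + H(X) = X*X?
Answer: 4*√14 ≈ 14.967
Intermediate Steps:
O(J, F) = (-1 + F)*(5 + J) (O(J, F) = (5 + J)*(-1 + F) = (-1 + F)*(5 + J))
p = 219 (p = ((-5 - 1*4 + 5*0 + 0*4) + 61) + 167 = ((-5 - 4 + 0 + 0) + 61) + 167 = (-9 + 61) + 167 = 52 + 167 = 219)
H(X) = -4 + X² (H(X) = -4 + X*X = -4 + X²)
√(p + H(1*3)) = √(219 + (-4 + (1*3)²)) = √(219 + (-4 + 3²)) = √(219 + (-4 + 9)) = √(219 + 5) = √224 = 4*√14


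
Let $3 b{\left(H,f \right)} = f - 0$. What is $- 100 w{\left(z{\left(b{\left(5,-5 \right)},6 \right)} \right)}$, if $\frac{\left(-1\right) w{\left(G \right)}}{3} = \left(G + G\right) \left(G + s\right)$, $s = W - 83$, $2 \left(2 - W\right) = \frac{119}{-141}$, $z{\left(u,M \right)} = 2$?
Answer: $- \frac{4431800}{47} \approx -94294.0$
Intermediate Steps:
$b{\left(H,f \right)} = \frac{f}{3}$ ($b{\left(H,f \right)} = \frac{f - 0}{3} = \frac{f + 0}{3} = \frac{f}{3}$)
$W = \frac{683}{282}$ ($W = 2 - \frac{119 \frac{1}{-141}}{2} = 2 - \frac{119 \left(- \frac{1}{141}\right)}{2} = 2 - - \frac{119}{282} = 2 + \frac{119}{282} = \frac{683}{282} \approx 2.422$)
$s = - \frac{22723}{282}$ ($s = \frac{683}{282} - 83 = - \frac{22723}{282} \approx -80.578$)
$w{\left(G \right)} = - 6 G \left(- \frac{22723}{282} + G\right)$ ($w{\left(G \right)} = - 3 \left(G + G\right) \left(G - \frac{22723}{282}\right) = - 3 \cdot 2 G \left(- \frac{22723}{282} + G\right) = - 6 G \left(- \frac{22723}{282} + G\right)$)
$- 100 w{\left(z{\left(b{\left(5,-5 \right)},6 \right)} \right)} = - 100 \cdot \frac{1}{47} \cdot 2 \left(22723 - 564\right) = - 100 \cdot \frac{1}{47} \cdot 2 \cdot 22159 = \left(-100\right) \frac{44318}{47} = - \frac{4431800}{47}$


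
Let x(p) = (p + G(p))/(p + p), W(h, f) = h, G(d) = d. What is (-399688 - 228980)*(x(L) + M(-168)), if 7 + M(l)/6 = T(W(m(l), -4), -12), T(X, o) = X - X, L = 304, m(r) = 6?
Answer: 25775388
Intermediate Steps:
T(X, o) = 0
M(l) = -42 (M(l) = -42 + 6*0 = -42 + 0 = -42)
x(p) = 1 (x(p) = (p + p)/(p + p) = (2*p)/((2*p)) = (2*p)*(1/(2*p)) = 1)
(-399688 - 228980)*(x(L) + M(-168)) = (-399688 - 228980)*(1 - 42) = -628668*(-41) = 25775388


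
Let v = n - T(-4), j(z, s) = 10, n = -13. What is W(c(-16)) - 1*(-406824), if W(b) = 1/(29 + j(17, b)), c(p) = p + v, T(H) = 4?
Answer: 15866137/39 ≈ 4.0682e+5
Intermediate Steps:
v = -17 (v = -13 - 1*4 = -13 - 4 = -17)
c(p) = -17 + p (c(p) = p - 17 = -17 + p)
W(b) = 1/39 (W(b) = 1/(29 + 10) = 1/39)
W(c(-16)) - 1*(-406824) = 1/39 - 1*(-406824) = 1/39 + 406824 = 15866137/39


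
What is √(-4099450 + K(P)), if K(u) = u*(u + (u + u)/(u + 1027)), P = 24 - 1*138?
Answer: I*√3406317643630/913 ≈ 2021.5*I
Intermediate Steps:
P = -114 (P = 24 - 138 = -114)
K(u) = u*(u + 2*u/(1027 + u)) (K(u) = u*(u + (2*u)/(1027 + u)) = u*(u + 2*u/(1027 + u)))
√(-4099450 + K(P)) = √(-4099450 + (-114)²*(1029 - 114)/(1027 - 114)) = √(-4099450 + 12996*915/913) = √(-4099450 + 12996*(1/913)*915) = √(-4099450 + 11891340/913) = √(-3730906510/913) = I*√3406317643630/913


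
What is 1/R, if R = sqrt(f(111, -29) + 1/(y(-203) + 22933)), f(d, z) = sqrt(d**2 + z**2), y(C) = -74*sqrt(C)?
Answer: 1/sqrt((1 + sqrt(13162)*(22933 - 74*I*sqrt(203)))/(22933 - 74*I*sqrt(203))) ≈ 0.093362 - 0.e-9*I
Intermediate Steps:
R = sqrt(sqrt(13162) + 1/(22933 - 74*I*sqrt(203))) (R = sqrt(sqrt(111**2 + (-29)**2) + 1/(-74*I*sqrt(203) + 22933)) = sqrt(sqrt(12321 + 841) + 1/(-74*I*sqrt(203) + 22933)) = sqrt(sqrt(13162) + 1/(-74*I*sqrt(203) + 22933)) = sqrt(sqrt(13162) + 1/(22933 - 74*I*sqrt(203))) ≈ 10.711 + 0.e-7*I)
1/R = 1/(sqrt((1 + sqrt(13162)*(22933 - 74*I*sqrt(203)))/(22933 - 74*I*sqrt(203)))) = 1/sqrt((1 + sqrt(13162)*(22933 - 74*I*sqrt(203)))/(22933 - 74*I*sqrt(203)))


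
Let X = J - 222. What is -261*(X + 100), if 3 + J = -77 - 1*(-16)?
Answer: 48546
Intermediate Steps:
J = -64 (J = -3 + (-77 - 1*(-16)) = -3 + (-77 + 16) = -3 - 61 = -64)
X = -286 (X = -64 - 222 = -286)
-261*(X + 100) = -261*(-286 + 100) = -261*(-186) = 48546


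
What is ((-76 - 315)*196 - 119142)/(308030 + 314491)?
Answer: -195778/622521 ≈ -0.31449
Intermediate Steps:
((-76 - 315)*196 - 119142)/(308030 + 314491) = (-391*196 - 119142)/622521 = (-76636 - 119142)*(1/622521) = -195778*1/622521 = -195778/622521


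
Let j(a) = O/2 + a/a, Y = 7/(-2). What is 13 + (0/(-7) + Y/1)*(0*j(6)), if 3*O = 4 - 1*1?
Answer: 13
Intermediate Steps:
Y = -7/2 (Y = 7*(-1/2) = -7/2 ≈ -3.5000)
O = 1 (O = (4 - 1*1)/3 = (4 - 1)/3 = (1/3)*3 = 1)
j(a) = 3/2 (j(a) = 1/2 + a/a = 1*(1/2) + 1 = 1/2 + 1 = 3/2)
13 + (0/(-7) + Y/1)*(0*j(6)) = 13 + (0/(-7) - 7/2/1)*(0*(3/2)) = 13 + (0*(-1/7) - 7/2*1)*0 = 13 + (0 - 7/2)*0 = 13 - 7/2*0 = 13 + 0 = 13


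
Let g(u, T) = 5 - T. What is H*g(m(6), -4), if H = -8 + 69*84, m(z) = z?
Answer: 52092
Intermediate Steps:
H = 5788 (H = -8 + 5796 = 5788)
H*g(m(6), -4) = 5788*(5 - 1*(-4)) = 5788*(5 + 4) = 5788*9 = 52092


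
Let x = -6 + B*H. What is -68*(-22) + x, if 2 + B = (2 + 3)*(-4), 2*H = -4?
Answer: 1534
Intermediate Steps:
H = -2 (H = (½)*(-4) = -2)
B = -22 (B = -2 + (2 + 3)*(-4) = -2 + 5*(-4) = -2 - 20 = -22)
x = 38 (x = -6 - 22*(-2) = -6 + 44 = 38)
-68*(-22) + x = -68*(-22) + 38 = 1496 + 38 = 1534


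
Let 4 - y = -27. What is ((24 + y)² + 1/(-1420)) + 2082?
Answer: 7251939/1420 ≈ 5107.0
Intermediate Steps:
y = 31 (y = 4 - 1*(-27) = 4 + 27 = 31)
((24 + y)² + 1/(-1420)) + 2082 = ((24 + 31)² + 1/(-1420)) + 2082 = (55² - 1/1420) + 2082 = (3025 - 1/1420) + 2082 = 4295499/1420 + 2082 = 7251939/1420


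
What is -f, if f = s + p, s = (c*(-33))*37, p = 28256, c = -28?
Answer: -62444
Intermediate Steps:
s = 34188 (s = -28*(-33)*37 = 924*37 = 34188)
f = 62444 (f = 34188 + 28256 = 62444)
-f = -1*62444 = -62444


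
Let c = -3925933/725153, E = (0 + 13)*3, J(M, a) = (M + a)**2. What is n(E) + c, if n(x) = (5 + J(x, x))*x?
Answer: 15654443830/65923 ≈ 2.3747e+5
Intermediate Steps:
E = 39 (E = 13*3 = 39)
n(x) = x*(5 + 4*x**2) (n(x) = (5 + (x + x)**2)*x = (5 + (2*x)**2)*x = (5 + 4*x**2)*x = x*(5 + 4*x**2))
c = -356903/65923 (c = -3925933*1/725153 = -356903/65923 ≈ -5.4139)
n(E) + c = 39*(5 + 4*39**2) - 356903/65923 = 39*(5 + 4*1521) - 356903/65923 = 39*(5 + 6084) - 356903/65923 = 39*6089 - 356903/65923 = 237471 - 356903/65923 = 15654443830/65923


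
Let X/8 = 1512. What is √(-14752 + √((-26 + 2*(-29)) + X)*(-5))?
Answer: √(-14752 - 10*√3003) ≈ 123.69*I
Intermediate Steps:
X = 12096 (X = 8*1512 = 12096)
√(-14752 + √((-26 + 2*(-29)) + X)*(-5)) = √(-14752 + √((-26 + 2*(-29)) + 12096)*(-5)) = √(-14752 + √((-26 - 58) + 12096)*(-5)) = √(-14752 + √(-84 + 12096)*(-5)) = √(-14752 + √12012*(-5)) = √(-14752 + (2*√3003)*(-5)) = √(-14752 - 10*√3003)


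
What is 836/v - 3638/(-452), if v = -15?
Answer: -161651/3390 ≈ -47.685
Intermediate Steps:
836/v - 3638/(-452) = 836/(-15) - 3638/(-452) = 836*(-1/15) - 3638*(-1/452) = -836/15 + 1819/226 = -161651/3390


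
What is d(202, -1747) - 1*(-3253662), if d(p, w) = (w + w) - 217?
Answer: 3249951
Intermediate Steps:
d(p, w) = -217 + 2*w (d(p, w) = 2*w - 217 = -217 + 2*w)
d(202, -1747) - 1*(-3253662) = (-217 + 2*(-1747)) - 1*(-3253662) = (-217 - 3494) + 3253662 = -3711 + 3253662 = 3249951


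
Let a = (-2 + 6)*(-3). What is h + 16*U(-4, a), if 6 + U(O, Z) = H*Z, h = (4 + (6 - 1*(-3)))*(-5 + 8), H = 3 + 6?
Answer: -1785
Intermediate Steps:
H = 9
h = 39 (h = (4 + (6 + 3))*3 = (4 + 9)*3 = 13*3 = 39)
a = -12 (a = 4*(-3) = -12)
U(O, Z) = -6 + 9*Z
h + 16*U(-4, a) = 39 + 16*(-6 + 9*(-12)) = 39 + 16*(-6 - 108) = 39 + 16*(-114) = 39 - 1824 = -1785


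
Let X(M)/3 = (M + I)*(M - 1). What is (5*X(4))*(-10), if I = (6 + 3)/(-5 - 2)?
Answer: -8550/7 ≈ -1221.4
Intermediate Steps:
I = -9/7 (I = 9/(-7) = 9*(-⅐) = -9/7 ≈ -1.2857)
X(M) = 3*(-1 + M)*(-9/7 + M) (X(M) = 3*((M - 9/7)*(M - 1)) = 3*((-9/7 + M)*(-1 + M)) = 3*((-1 + M)*(-9/7 + M)) = 3*(-1 + M)*(-9/7 + M))
(5*X(4))*(-10) = (5*(27/7 + 3*4² - 48/7*4))*(-10) = (5*(27/7 + 3*16 - 192/7))*(-10) = (5*(27/7 + 48 - 192/7))*(-10) = (5*(171/7))*(-10) = (855/7)*(-10) = -8550/7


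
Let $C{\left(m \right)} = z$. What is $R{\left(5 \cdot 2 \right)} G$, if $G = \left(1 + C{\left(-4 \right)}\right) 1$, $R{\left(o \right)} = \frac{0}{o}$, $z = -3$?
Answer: $0$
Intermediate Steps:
$C{\left(m \right)} = -3$
$R{\left(o \right)} = 0$
$G = -2$ ($G = \left(1 - 3\right) 1 = \left(-2\right) 1 = -2$)
$R{\left(5 \cdot 2 \right)} G = 0 \left(-2\right) = 0$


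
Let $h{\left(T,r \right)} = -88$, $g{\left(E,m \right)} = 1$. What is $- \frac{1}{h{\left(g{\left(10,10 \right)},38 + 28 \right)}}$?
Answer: $\frac{1}{88} \approx 0.011364$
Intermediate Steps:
$- \frac{1}{h{\left(g{\left(10,10 \right)},38 + 28 \right)}} = - \frac{1}{-88} = \left(-1\right) \left(- \frac{1}{88}\right) = \frac{1}{88}$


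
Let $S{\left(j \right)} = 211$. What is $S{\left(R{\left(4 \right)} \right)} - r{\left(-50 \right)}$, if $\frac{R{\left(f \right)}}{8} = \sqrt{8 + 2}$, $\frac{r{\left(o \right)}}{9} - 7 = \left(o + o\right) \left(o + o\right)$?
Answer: $-89852$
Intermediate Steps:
$r{\left(o \right)} = 63 + 36 o^{2}$ ($r{\left(o \right)} = 63 + 9 \left(o + o\right) \left(o + o\right) = 63 + 9 \cdot 2 o 2 o = 63 + 9 \cdot 4 o^{2} = 63 + 36 o^{2}$)
$R{\left(f \right)} = 8 \sqrt{10}$ ($R{\left(f \right)} = 8 \sqrt{8 + 2} = 8 \sqrt{10}$)
$S{\left(R{\left(4 \right)} \right)} - r{\left(-50 \right)} = 211 - \left(63 + 36 \left(-50\right)^{2}\right) = 211 - \left(63 + 36 \cdot 2500\right) = 211 - \left(63 + 90000\right) = 211 - 90063 = -89852$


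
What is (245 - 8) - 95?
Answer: 142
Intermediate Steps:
(245 - 8) - 95 = 237 - 95 = 142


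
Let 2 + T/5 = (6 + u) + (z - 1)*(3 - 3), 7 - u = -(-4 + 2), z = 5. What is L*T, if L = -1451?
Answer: -65295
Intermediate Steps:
u = 5 (u = 7 - (-1)*(-4 + 2) = 7 - (-1)*(-2) = 7 - 1*2 = 7 - 2 = 5)
T = 45 (T = -10 + 5*((6 + 5) + (5 - 1)*(3 - 3)) = -10 + 5*(11 + 4*0) = -10 + 5*(11 + 0) = -10 + 5*11 = -10 + 55 = 45)
L*T = -1451*45 = -65295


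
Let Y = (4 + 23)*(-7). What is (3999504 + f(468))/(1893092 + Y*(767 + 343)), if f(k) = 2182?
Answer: 2000843/841651 ≈ 2.3773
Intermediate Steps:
Y = -189 (Y = 27*(-7) = -189)
(3999504 + f(468))/(1893092 + Y*(767 + 343)) = (3999504 + 2182)/(1893092 - 189*(767 + 343)) = 4001686/(1893092 - 189*1110) = 4001686/(1893092 - 209790) = 4001686/1683302 = 4001686*(1/1683302) = 2000843/841651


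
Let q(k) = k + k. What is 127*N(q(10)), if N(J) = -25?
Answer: -3175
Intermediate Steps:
q(k) = 2*k
127*N(q(10)) = 127*(-25) = -3175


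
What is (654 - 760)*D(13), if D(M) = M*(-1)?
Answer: 1378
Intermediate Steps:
D(M) = -M
(654 - 760)*D(13) = (654 - 760)*(-1*13) = -106*(-13) = 1378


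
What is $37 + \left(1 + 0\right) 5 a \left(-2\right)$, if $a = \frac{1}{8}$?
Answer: $\frac{143}{4} \approx 35.75$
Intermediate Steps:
$a = \frac{1}{8} \approx 0.125$
$37 + \left(1 + 0\right) 5 a \left(-2\right) = 37 + \left(1 + 0\right) 5 \cdot \frac{1}{8} \left(-2\right) = 37 + 1 \cdot 5 \left(- \frac{1}{4}\right) = 37 + 5 \left(- \frac{1}{4}\right) = 37 - \frac{5}{4} = \frac{143}{4}$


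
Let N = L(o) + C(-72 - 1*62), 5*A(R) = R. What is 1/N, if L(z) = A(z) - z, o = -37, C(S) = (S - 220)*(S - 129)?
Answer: 5/465658 ≈ 1.0737e-5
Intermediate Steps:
A(R) = R/5
C(S) = (-220 + S)*(-129 + S)
L(z) = -4*z/5 (L(z) = z/5 - z = -4*z/5)
N = 465658/5 (N = -4/5*(-37) + (28380 + (-72 - 1*62)**2 - 349*(-72 - 1*62)) = 148/5 + (28380 + (-72 - 62)**2 - 349*(-72 - 62)) = 148/5 + (28380 + (-134)**2 - 349*(-134)) = 148/5 + (28380 + 17956 + 46766) = 148/5 + 93102 = 465658/5 ≈ 93132.)
1/N = 1/(465658/5) = 5/465658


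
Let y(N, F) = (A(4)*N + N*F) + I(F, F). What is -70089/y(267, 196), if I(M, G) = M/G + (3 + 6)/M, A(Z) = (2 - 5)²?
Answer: -13737444/10728265 ≈ -1.2805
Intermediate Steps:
A(Z) = 9 (A(Z) = (-3)² = 9)
I(M, G) = 9/M + M/G (I(M, G) = M/G + 9/M = 9/M + M/G)
y(N, F) = 1 + 9*N + 9/F + F*N (y(N, F) = (9*N + N*F) + (9/F + F/F) = (9*N + F*N) + (9/F + 1) = (9*N + F*N) + (1 + 9/F) = 1 + 9*N + 9/F + F*N)
-70089/y(267, 196) = -70089/(1 + 9*267 + 9/196 + 196*267) = -70089/(1 + 2403 + 9*(1/196) + 52332) = -70089/(1 + 2403 + 9/196 + 52332) = -70089/10728265/196 = -70089*196/10728265 = -13737444/10728265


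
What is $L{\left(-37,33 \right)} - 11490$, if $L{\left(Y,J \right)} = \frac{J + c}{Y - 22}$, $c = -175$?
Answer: $- \frac{677768}{59} \approx -11488.0$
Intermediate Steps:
$L{\left(Y,J \right)} = \frac{-175 + J}{-22 + Y}$ ($L{\left(Y,J \right)} = \frac{J - 175}{Y - 22} = \frac{-175 + J}{-22 + Y}$)
$L{\left(-37,33 \right)} - 11490 = \frac{-175 + 33}{-22 - 37} - 11490 = \frac{1}{-59} \left(-142\right) - 11490 = \left(- \frac{1}{59}\right) \left(-142\right) - 11490 = \frac{142}{59} - 11490 = - \frac{677768}{59}$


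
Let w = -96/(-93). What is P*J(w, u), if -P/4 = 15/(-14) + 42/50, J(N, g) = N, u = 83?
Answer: 5184/5425 ≈ 0.95558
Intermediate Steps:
w = 32/31 (w = -96*(-1/93) = 32/31 ≈ 1.0323)
P = 162/175 (P = -4*(15/(-14) + 42/50) = -4*(15*(-1/14) + 42*(1/50)) = -4*(-15/14 + 21/25) = -4*(-81/350) = 162/175 ≈ 0.92571)
P*J(w, u) = (162/175)*(32/31) = 5184/5425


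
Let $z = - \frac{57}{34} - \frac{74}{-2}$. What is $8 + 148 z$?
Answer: $\frac{89010}{17} \approx 5235.9$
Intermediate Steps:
$z = \frac{1201}{34}$ ($z = \left(-57\right) \frac{1}{34} - -37 = - \frac{57}{34} + 37 = \frac{1201}{34} \approx 35.324$)
$8 + 148 z = 8 + 148 \cdot \frac{1201}{34} = 8 + \frac{88874}{17} = \frac{89010}{17}$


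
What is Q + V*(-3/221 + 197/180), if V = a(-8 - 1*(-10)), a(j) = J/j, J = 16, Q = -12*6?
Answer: -630046/9945 ≈ -63.353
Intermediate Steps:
Q = -72
a(j) = 16/j
V = 8 (V = 16/(-8 - 1*(-10)) = 16/(-8 + 10) = 16/2 = 16*(1/2) = 8)
Q + V*(-3/221 + 197/180) = -72 + 8*(-3/221 + 197/180) = -72 + 8*(42997/39780) = -72 + 85994/9945 = -630046/9945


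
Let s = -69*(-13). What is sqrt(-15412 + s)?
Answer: I*sqrt(14515) ≈ 120.48*I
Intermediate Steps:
s = 897
sqrt(-15412 + s) = sqrt(-15412 + 897) = sqrt(-14515) = I*sqrt(14515)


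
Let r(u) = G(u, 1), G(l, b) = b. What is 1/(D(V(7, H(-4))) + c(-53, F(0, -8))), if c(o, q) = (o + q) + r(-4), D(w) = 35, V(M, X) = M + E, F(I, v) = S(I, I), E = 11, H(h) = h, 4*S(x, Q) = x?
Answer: -1/17 ≈ -0.058824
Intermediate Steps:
S(x, Q) = x/4
F(I, v) = I/4
V(M, X) = 11 + M (V(M, X) = M + 11 = 11 + M)
r(u) = 1
c(o, q) = 1 + o + q (c(o, q) = (o + q) + 1 = 1 + o + q)
1/(D(V(7, H(-4))) + c(-53, F(0, -8))) = 1/(35 + (1 - 53 + (¼)*0)) = 1/(35 + (1 - 53 + 0)) = 1/(35 - 52) = 1/(-17) = -1/17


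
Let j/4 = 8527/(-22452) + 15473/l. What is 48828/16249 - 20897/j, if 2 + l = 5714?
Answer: -906004533336696/404455987619 ≈ -2240.1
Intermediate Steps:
l = 5712 (l = -2 + 5714 = 5712)
j = 24891131/2671788 (j = 4*(8527/(-22452) + 15473/5712) = 4*(8527*(-1/22452) + 15473*(1/5712)) = 4*(-8527/22452 + 15473/5712) = 4*(24891131/10687152) = 24891131/2671788 ≈ 9.3163)
48828/16249 - 20897/j = 48828/16249 - 20897/24891131/2671788 = 48828*(1/16249) - 20897*2671788/24891131 = 48828/16249 - 55832353836/24891131 = -906004533336696/404455987619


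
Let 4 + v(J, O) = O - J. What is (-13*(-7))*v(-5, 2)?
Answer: 273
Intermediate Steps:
v(J, O) = -4 + O - J (v(J, O) = -4 + (O - J) = -4 + O - J)
(-13*(-7))*v(-5, 2) = (-13*(-7))*(-4 + 2 - 1*(-5)) = 91*(-4 + 2 + 5) = 91*3 = 273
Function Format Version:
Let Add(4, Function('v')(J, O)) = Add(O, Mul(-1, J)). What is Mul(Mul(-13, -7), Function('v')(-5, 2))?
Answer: 273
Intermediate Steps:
Function('v')(J, O) = Add(-4, O, Mul(-1, J)) (Function('v')(J, O) = Add(-4, Add(O, Mul(-1, J))) = Add(-4, O, Mul(-1, J)))
Mul(Mul(-13, -7), Function('v')(-5, 2)) = Mul(Mul(-13, -7), Add(-4, 2, Mul(-1, -5))) = Mul(91, Add(-4, 2, 5)) = Mul(91, 3) = 273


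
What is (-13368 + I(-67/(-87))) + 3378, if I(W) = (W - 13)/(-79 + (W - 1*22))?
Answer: -10888967/1090 ≈ -9989.9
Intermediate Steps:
I(W) = (-13 + W)/(-101 + W) (I(W) = (-13 + W)/(-79 + (W - 22)) = (-13 + W)/(-79 + (-22 + W)) = (-13 + W)/(-101 + W))
(-13368 + I(-67/(-87))) + 3378 = (-13368 + (-13 - 67/(-87))/(-101 - 67/(-87))) + 3378 = (-13368 + (-13 - 67*(-1/87))/(-101 - 67*(-1/87))) + 3378 = (-13368 + (-13 + 67/87)/(-101 + 67/87)) + 3378 = (-13368 - 1064/87/(-8720/87)) + 3378 = (-13368 - 87/8720*(-1064/87)) + 3378 = (-13368 + 133/1090) + 3378 = -14570987/1090 + 3378 = -10888967/1090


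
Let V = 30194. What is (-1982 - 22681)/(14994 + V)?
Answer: -24663/45188 ≈ -0.54579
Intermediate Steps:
(-1982 - 22681)/(14994 + V) = (-1982 - 22681)/(14994 + 30194) = -24663/45188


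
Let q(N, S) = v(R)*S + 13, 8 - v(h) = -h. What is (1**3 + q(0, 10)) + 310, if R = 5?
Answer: 454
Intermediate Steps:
v(h) = 8 + h (v(h) = 8 - (-1)*h = 8 + h)
q(N, S) = 13 + 13*S (q(N, S) = (8 + 5)*S + 13 = 13*S + 13 = 13 + 13*S)
(1**3 + q(0, 10)) + 310 = (1**3 + (13 + 13*10)) + 310 = (1 + (13 + 130)) + 310 = (1 + 143) + 310 = 144 + 310 = 454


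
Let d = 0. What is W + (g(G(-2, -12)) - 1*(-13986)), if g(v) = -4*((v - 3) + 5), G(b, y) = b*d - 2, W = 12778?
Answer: 26764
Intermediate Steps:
G(b, y) = -2 (G(b, y) = b*0 - 2 = 0 - 2 = -2)
g(v) = -8 - 4*v (g(v) = -4*((-3 + v) + 5) = -4*(2 + v) = -8 - 4*v)
W + (g(G(-2, -12)) - 1*(-13986)) = 12778 + ((-8 - 4*(-2)) - 1*(-13986)) = 12778 + ((-8 + 8) + 13986) = 12778 + (0 + 13986) = 12778 + 13986 = 26764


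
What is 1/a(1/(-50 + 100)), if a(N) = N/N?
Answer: 1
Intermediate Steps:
a(N) = 1
1/a(1/(-50 + 100)) = 1/1 = 1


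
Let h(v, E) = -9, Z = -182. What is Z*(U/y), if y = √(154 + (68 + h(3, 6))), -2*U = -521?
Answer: -47411*√213/213 ≈ -3248.5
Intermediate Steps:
U = 521/2 (U = -½*(-521) = 521/2 ≈ 260.50)
y = √213 (y = √(154 + (68 - 9)) = √(154 + 59) = √213 ≈ 14.595)
Z*(U/y) = -47411/(√213) = -47411*√213/213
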